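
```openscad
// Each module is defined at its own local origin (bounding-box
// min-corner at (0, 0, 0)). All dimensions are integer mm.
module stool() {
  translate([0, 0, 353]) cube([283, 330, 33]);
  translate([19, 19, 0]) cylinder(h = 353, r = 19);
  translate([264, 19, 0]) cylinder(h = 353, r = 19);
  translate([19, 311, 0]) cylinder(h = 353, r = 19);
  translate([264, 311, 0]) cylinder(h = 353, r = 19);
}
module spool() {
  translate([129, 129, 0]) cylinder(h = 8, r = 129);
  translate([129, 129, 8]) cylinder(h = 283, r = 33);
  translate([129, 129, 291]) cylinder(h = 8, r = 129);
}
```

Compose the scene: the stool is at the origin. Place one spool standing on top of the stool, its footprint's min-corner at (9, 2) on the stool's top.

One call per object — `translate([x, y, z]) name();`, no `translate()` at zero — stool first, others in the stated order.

stool();
translate([9, 2, 386]) spool();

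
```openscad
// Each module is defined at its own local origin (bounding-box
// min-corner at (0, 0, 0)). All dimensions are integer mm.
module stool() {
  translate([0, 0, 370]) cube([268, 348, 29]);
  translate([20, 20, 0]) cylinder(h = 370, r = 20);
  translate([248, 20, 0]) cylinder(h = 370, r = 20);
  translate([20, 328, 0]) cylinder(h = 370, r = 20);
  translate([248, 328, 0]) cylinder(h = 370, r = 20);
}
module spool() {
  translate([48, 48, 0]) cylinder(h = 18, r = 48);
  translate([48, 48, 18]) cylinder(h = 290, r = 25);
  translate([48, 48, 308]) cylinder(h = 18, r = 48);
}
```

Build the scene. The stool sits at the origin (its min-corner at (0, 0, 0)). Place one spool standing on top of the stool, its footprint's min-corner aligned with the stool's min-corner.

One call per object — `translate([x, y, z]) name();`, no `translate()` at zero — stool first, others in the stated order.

stool();
translate([0, 0, 399]) spool();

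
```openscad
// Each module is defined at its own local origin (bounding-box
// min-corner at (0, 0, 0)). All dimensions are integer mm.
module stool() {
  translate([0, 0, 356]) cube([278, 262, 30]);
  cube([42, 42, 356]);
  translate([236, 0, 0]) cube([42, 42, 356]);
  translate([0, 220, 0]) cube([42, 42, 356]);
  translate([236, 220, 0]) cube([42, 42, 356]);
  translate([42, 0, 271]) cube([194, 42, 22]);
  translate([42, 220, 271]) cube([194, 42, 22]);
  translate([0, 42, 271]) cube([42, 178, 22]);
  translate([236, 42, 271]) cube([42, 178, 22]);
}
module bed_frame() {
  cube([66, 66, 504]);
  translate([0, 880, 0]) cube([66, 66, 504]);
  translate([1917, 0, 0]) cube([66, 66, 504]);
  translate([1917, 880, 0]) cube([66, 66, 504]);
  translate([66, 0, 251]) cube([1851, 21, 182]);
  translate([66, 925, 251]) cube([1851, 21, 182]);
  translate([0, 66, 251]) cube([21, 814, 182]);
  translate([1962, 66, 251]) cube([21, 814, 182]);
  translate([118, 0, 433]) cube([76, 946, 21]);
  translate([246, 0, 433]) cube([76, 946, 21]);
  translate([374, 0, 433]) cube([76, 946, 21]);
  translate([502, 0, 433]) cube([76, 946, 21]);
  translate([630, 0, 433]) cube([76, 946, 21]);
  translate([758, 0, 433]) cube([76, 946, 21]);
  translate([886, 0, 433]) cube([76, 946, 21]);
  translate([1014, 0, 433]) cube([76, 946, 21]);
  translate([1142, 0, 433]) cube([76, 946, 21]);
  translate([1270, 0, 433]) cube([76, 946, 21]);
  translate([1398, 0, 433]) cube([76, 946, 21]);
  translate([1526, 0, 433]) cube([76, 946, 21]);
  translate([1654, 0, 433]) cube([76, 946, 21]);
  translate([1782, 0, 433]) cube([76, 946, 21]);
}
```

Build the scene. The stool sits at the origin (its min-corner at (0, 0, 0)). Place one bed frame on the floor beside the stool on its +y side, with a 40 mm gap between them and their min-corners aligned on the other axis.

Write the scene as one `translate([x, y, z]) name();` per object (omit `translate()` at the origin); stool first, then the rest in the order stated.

stool();
translate([0, 302, 0]) bed_frame();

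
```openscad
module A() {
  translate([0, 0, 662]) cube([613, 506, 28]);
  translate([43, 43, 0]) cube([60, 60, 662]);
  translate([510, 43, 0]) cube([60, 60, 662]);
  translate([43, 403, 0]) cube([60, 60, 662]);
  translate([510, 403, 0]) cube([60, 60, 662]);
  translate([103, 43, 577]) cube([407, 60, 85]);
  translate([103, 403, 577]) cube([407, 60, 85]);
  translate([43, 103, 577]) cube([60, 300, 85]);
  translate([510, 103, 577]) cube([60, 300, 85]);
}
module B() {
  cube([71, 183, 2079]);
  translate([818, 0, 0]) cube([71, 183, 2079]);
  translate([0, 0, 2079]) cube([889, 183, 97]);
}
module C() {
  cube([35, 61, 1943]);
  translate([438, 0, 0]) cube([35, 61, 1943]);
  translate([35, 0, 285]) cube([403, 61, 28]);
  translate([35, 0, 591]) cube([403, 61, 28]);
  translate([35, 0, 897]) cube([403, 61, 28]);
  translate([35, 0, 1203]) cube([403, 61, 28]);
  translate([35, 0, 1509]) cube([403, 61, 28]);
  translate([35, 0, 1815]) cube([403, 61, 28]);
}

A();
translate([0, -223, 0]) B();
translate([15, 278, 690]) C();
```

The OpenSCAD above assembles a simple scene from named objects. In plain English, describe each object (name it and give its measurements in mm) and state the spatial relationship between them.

A is a table: top 613 mm (x) × 506 mm (y), 28 mm thick, upper face at z = 690 mm, on four 60×60 mm square legs, each inset 43 mm from the nearest pair of top edges, running from z = 0 to the bottom of the top. Four apron rails, 60 mm thick and 85 mm tall, run between adjacent legs with their top edges flush with the underside of the top and their outer faces flush with the legs' outer faces.

B is a door frame. The clear opening is 747 mm wide and 2079 mm high. Two 71 mm wide jambs, 183 mm deep, stand either side of the opening from the floor to the top of the opening. A 97 mm thick head sits across the top of both jambs, spanning the full outside width of the frame.

C is a straight ladder. Two 35×61 mm vertical rails, 1943 mm tall, stand 473 mm apart (outside-to-outside) with their front faces coplanar on the −y side. 6 rungs, each 61 mm deep and 28 mm tall, span between the inner faces of the rails, front faces flush with the rails. The lowest rung's underside is at z = 285 mm and rungs are spaced 306 mm apart (underside to underside).

The door frame is on the floor beside the table on its −y side. The ladder is on top of the table.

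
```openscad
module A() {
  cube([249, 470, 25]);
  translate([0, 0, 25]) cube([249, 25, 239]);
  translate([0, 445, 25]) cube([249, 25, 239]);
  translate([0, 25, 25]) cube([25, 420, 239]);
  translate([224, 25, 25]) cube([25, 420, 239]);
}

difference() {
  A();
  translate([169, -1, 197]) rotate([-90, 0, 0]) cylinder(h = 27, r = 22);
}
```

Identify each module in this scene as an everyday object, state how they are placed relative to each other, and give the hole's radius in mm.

A is an open box. The open box has a circular hole through its front wall. The hole's radius is 22 mm.

The subtracted cylinder has r = 22 mm.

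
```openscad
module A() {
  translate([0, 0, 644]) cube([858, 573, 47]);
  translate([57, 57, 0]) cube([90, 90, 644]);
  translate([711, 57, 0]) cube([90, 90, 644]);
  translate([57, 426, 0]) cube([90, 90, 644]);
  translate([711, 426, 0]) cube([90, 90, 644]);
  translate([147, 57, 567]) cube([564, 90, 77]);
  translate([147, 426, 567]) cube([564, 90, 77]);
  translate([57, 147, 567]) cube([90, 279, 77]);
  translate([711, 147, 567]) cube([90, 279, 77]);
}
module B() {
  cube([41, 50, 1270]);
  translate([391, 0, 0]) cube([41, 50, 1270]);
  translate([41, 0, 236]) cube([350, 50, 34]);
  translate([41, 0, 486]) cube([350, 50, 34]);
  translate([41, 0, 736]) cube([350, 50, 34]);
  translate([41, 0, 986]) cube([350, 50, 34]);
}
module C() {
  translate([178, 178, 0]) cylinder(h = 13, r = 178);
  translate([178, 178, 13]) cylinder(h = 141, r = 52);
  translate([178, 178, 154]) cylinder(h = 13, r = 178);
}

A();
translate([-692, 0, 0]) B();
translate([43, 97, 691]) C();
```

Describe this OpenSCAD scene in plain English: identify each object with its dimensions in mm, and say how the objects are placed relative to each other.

A is a rectangular dining table. The top is 858×573×47 mm with its upper surface at z = 691 mm. It stands on four 90×90 mm square legs, each inset 57 mm from the nearest pair of top edges, running from the floor to the underside of the top. Four apron rails, 90 mm thick and 77 mm tall, run between adjacent legs with their top edges flush with the underside of the top and their outer faces flush with the legs' outer faces.

B is a wooden ladder with two side rails of 41×50 mm section and 1270 mm height, set 432 mm apart overall. Between them run 4 rectangular rungs (50 mm deep, 34 mm thick), front faces flush with the rails' −y face. The bottom of the first rung is 236 mm above the floor and each subsequent rung is 250 mm higher than the one below.

C is a spool: two coaxial disc flanges of radius 178 mm and thickness 13 mm, joined by a core cylinder of radius 52 mm and height 141 mm. The lower flange rests on z = 0 and the three cylinders share a vertical axis.

The ladder is on the floor beside the table on its −x side. The spool is on top of the table.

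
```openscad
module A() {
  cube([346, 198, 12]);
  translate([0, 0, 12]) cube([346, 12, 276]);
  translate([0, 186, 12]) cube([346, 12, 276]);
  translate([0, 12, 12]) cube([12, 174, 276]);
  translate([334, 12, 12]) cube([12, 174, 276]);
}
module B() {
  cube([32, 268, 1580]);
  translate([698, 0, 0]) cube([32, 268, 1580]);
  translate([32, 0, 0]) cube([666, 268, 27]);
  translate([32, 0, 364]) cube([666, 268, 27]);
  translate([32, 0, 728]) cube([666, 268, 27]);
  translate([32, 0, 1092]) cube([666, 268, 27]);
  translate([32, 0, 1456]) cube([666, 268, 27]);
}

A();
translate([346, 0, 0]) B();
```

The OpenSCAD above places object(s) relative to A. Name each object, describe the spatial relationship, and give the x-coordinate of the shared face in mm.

The open box's +x face and the bookshelf's −x face are both at x = 346 mm.

A is an open box. B is a bookshelf. The bookshelf is against the open box's +x side, with their −y faces flush. The x-coordinate of the shared face is 346 mm.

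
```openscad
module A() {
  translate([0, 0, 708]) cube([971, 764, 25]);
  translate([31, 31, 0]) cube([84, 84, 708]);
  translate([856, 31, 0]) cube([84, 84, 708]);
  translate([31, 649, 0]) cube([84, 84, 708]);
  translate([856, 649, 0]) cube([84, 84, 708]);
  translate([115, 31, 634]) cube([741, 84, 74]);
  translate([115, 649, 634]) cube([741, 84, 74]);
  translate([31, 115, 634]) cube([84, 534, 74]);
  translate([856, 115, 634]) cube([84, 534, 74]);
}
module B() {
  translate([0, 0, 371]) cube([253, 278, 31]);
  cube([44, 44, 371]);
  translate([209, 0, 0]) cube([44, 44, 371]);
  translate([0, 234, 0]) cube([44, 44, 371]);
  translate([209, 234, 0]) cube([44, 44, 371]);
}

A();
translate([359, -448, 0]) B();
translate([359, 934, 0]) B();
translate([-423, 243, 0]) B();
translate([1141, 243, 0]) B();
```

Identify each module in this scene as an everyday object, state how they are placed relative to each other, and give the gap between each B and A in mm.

A is a table. B is a stool. Four stools sit around the table at the −y, +y, −x, +x sides. The gap between each stool and the table is 170 mm.

Each stool's nearest face is 170 mm from the table's bounding box.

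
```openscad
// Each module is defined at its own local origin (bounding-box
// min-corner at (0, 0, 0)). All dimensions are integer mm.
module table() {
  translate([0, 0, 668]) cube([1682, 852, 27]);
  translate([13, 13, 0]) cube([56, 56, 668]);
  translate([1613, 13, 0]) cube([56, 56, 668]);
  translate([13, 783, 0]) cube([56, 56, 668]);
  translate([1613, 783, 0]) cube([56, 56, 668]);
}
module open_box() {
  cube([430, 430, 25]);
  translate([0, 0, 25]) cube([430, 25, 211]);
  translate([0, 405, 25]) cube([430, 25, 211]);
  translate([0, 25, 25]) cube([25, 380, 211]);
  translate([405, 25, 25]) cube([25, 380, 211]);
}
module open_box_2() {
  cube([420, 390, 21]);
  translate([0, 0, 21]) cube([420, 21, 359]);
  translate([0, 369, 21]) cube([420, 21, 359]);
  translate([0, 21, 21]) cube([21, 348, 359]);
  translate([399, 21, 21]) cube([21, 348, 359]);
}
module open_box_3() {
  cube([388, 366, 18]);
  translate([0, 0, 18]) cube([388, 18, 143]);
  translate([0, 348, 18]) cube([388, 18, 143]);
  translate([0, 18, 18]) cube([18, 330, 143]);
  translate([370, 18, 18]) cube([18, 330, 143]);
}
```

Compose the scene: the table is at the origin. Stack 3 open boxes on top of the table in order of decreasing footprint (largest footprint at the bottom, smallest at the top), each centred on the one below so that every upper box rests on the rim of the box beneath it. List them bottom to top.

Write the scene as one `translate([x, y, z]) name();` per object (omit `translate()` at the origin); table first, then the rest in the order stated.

table();
translate([626, 211, 695]) open_box();
translate([631, 231, 931]) open_box_2();
translate([647, 243, 1311]) open_box_3();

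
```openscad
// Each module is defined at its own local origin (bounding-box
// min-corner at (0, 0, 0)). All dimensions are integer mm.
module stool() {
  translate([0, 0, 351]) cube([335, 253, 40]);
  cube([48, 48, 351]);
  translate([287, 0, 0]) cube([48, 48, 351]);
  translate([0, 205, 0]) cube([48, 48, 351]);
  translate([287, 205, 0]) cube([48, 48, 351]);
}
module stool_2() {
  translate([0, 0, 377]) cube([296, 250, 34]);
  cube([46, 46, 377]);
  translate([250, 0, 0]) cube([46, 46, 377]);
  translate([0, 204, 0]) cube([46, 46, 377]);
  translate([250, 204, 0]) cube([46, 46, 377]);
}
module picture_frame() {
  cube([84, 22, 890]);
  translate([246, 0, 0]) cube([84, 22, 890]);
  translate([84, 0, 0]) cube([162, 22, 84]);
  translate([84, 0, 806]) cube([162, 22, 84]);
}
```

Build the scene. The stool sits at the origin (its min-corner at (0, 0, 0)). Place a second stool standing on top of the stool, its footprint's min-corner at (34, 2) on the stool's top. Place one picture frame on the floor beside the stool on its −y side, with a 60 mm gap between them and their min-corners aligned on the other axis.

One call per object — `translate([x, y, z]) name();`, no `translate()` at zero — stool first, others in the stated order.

stool();
translate([34, 2, 391]) stool_2();
translate([0, -82, 0]) picture_frame();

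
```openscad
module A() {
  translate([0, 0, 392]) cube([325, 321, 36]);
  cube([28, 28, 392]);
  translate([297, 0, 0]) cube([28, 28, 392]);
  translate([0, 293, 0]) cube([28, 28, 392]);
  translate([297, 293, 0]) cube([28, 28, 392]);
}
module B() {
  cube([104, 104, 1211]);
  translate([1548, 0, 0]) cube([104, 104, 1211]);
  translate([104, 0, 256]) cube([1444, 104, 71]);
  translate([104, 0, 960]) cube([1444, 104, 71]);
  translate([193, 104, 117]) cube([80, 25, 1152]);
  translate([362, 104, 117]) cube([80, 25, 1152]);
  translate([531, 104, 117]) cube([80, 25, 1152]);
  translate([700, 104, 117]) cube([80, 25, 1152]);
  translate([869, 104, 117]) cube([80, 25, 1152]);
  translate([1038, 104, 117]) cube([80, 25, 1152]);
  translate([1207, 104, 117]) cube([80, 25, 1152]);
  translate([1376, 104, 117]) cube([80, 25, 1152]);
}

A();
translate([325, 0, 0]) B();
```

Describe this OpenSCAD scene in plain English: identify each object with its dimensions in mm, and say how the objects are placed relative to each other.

A is a four-legged stool. The seat is a 325×321×36 mm slab whose top surface is at z = 428 mm; four square legs, each 28×28 mm in cross-section, run from the floor (z = 0) to the underside of the seat, each flush with a corner of the seat.

B is a fence section. Two 104×104 mm posts, 1211 mm tall, stand on the floor with a clear span of 1444 mm between their inner faces. Two horizontal rails of 104×71 mm section span the gap between the posts with their undersides at z = 256 mm and z = 960 mm, flush with the posts' −y face. 8 pickets, each 80 mm wide, 25 mm thick and 1152 mm tall, are fixed to the +y face of the rails with their bottoms at z = 117 mm, evenly spaced across the span with equal gaps (rounded down to the nearest mm) at the −x end and between each pair — any rounding remainder accumulates at the +x end.

The fence section is against the stool's +x side, with their −y faces flush.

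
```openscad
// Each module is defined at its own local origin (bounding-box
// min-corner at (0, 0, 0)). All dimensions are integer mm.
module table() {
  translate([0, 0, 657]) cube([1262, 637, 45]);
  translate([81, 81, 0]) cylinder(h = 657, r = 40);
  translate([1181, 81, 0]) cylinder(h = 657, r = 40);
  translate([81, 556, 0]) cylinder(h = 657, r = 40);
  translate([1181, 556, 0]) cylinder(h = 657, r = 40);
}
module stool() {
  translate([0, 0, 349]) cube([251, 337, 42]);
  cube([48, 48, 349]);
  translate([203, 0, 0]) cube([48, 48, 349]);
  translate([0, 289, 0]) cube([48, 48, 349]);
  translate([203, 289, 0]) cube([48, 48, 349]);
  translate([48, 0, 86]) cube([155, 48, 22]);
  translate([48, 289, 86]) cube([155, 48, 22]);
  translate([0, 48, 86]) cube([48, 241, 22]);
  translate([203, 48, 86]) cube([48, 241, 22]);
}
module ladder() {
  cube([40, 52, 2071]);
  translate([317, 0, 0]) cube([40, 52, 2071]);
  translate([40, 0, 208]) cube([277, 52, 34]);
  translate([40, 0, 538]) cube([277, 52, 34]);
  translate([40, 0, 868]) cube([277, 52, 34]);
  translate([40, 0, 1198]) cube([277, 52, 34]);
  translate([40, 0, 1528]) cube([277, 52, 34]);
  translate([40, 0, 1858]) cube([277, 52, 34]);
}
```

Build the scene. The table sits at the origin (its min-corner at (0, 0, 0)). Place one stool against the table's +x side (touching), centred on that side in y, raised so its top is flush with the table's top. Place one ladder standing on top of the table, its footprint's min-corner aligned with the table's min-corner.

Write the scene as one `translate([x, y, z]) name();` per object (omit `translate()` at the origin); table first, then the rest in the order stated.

table();
translate([1262, 150, 311]) stool();
translate([0, 0, 702]) ladder();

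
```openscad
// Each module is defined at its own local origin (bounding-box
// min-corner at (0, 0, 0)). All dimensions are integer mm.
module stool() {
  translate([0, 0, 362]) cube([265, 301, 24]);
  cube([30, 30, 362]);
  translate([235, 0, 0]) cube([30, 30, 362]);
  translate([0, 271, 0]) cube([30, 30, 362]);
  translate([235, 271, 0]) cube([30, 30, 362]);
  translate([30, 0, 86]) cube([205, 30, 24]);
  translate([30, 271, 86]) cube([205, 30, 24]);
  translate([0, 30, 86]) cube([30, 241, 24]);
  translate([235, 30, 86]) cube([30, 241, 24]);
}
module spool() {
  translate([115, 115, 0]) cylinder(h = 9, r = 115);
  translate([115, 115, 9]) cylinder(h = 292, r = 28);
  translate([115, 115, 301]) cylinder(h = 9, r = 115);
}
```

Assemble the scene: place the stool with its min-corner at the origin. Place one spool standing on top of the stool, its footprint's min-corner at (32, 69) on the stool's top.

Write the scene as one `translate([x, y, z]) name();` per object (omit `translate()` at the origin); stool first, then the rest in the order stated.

stool();
translate([32, 69, 386]) spool();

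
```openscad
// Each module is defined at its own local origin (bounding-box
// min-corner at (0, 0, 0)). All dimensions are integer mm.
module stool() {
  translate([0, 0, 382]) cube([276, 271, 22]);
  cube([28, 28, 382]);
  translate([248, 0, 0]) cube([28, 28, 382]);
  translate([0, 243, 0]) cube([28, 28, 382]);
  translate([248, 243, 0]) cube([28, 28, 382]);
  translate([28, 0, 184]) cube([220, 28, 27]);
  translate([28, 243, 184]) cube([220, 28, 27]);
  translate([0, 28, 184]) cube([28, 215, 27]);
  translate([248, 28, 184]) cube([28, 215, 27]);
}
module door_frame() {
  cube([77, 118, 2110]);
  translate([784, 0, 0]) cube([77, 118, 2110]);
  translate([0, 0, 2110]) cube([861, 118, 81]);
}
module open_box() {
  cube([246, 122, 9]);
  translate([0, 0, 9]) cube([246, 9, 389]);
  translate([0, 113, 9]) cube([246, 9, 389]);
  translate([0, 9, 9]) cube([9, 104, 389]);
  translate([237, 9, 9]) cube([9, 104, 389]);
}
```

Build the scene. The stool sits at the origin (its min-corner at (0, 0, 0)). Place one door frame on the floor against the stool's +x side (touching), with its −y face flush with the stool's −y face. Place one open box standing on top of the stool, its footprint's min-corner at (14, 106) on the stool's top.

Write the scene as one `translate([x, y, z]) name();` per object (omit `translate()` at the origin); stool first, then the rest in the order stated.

stool();
translate([276, 0, 0]) door_frame();
translate([14, 106, 404]) open_box();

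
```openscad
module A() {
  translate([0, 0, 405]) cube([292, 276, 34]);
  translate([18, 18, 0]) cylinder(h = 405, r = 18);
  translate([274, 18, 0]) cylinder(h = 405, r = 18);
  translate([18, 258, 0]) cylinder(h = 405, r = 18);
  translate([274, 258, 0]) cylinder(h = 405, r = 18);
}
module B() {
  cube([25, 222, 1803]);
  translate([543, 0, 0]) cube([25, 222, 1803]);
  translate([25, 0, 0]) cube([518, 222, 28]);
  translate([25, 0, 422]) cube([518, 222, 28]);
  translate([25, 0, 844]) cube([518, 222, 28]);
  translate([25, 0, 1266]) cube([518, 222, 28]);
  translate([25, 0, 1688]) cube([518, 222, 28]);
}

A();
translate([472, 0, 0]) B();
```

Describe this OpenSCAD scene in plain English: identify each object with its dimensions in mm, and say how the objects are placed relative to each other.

A is a four-legged stool. The seat is 292×276 mm, 34 mm thick, top at z = 439 mm. It stands on four round legs, each 36 mm in diameter, from z = 0 to the seat underside, each leg's axis is inset half a diameter from the nearest pair of seat edges (so the leg's bounding box is flush with the corner).

B is an open bookshelf. Two side panels, each 25 mm thick, 222 mm deep and 1803 mm tall, stand 568 mm apart (outside-to-outside). Between them sit 5 shelves, each 28 mm thick and 222 mm deep, spanning the full gap between the sides. The bottom shelf rests on the floor (its underside at z = 0) and the clear gap between one shelf's top and the next shelf's underside is 394 mm.

The bookshelf is on the floor beside the stool on its +x side.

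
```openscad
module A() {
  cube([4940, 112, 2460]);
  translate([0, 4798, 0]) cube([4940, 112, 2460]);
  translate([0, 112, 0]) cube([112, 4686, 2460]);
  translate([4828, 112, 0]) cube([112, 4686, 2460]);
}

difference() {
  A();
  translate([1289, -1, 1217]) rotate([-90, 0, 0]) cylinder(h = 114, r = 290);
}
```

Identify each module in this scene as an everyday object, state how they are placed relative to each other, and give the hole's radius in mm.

The subtracted cylinder has r = 290 mm.

A is a house frame. The house frame has a circular hole through its front wall. The hole's radius is 290 mm.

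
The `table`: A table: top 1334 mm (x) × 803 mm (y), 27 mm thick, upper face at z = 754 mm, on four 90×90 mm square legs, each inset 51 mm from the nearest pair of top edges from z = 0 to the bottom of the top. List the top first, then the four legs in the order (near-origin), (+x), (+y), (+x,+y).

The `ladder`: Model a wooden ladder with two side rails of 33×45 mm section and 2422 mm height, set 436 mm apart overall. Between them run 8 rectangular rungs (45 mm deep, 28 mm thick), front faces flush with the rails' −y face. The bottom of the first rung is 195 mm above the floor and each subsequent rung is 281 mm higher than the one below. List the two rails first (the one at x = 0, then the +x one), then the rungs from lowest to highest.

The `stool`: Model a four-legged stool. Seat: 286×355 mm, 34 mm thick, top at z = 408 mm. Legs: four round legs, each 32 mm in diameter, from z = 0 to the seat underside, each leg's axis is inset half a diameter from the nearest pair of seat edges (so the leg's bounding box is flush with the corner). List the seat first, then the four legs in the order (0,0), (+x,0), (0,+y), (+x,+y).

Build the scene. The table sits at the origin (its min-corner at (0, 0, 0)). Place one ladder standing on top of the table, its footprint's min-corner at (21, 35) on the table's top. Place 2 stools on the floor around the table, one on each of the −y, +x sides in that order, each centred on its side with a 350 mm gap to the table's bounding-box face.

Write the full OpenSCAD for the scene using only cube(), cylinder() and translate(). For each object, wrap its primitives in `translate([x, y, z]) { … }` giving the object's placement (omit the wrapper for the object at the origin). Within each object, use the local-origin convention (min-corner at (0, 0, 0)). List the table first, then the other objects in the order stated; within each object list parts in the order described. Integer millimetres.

translate([0, 0, 727]) cube([1334, 803, 27]);
translate([51, 51, 0]) cube([90, 90, 727]);
translate([1193, 51, 0]) cube([90, 90, 727]);
translate([51, 662, 0]) cube([90, 90, 727]);
translate([1193, 662, 0]) cube([90, 90, 727]);
translate([21, 35, 754]) {
  cube([33, 45, 2422]);
  translate([403, 0, 0]) cube([33, 45, 2422]);
  translate([33, 0, 195]) cube([370, 45, 28]);
  translate([33, 0, 476]) cube([370, 45, 28]);
  translate([33, 0, 757]) cube([370, 45, 28]);
  translate([33, 0, 1038]) cube([370, 45, 28]);
  translate([33, 0, 1319]) cube([370, 45, 28]);
  translate([33, 0, 1600]) cube([370, 45, 28]);
  translate([33, 0, 1881]) cube([370, 45, 28]);
  translate([33, 0, 2162]) cube([370, 45, 28]);
}
translate([524, -705, 0]) {
  translate([0, 0, 374]) cube([286, 355, 34]);
  translate([16, 16, 0]) cylinder(h = 374, r = 16);
  translate([270, 16, 0]) cylinder(h = 374, r = 16);
  translate([16, 339, 0]) cylinder(h = 374, r = 16);
  translate([270, 339, 0]) cylinder(h = 374, r = 16);
}
translate([1684, 224, 0]) {
  translate([0, 0, 374]) cube([286, 355, 34]);
  translate([16, 16, 0]) cylinder(h = 374, r = 16);
  translate([270, 16, 0]) cylinder(h = 374, r = 16);
  translate([16, 339, 0]) cylinder(h = 374, r = 16);
  translate([270, 339, 0]) cylinder(h = 374, r = 16);
}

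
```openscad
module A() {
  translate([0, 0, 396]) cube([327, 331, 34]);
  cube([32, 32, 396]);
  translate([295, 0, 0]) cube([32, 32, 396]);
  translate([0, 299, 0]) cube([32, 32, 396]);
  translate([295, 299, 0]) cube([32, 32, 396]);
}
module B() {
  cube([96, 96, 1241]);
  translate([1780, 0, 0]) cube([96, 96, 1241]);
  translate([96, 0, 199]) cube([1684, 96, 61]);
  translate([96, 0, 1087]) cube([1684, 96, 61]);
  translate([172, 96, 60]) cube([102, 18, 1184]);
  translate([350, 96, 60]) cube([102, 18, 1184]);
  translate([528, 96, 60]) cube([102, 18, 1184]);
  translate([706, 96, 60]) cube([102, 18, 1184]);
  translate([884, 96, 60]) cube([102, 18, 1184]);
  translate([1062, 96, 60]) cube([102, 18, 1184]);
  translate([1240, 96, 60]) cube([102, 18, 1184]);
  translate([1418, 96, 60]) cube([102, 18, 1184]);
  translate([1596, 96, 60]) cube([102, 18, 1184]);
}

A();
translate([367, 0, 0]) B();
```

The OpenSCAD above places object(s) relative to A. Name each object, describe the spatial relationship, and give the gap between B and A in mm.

A is a stool. B is a fence section. The fence section is on the floor beside the stool on its +x side. The gap between the fence section and the stool is 40 mm.

The fence section's nearest face is 40 mm from the stool's +x face.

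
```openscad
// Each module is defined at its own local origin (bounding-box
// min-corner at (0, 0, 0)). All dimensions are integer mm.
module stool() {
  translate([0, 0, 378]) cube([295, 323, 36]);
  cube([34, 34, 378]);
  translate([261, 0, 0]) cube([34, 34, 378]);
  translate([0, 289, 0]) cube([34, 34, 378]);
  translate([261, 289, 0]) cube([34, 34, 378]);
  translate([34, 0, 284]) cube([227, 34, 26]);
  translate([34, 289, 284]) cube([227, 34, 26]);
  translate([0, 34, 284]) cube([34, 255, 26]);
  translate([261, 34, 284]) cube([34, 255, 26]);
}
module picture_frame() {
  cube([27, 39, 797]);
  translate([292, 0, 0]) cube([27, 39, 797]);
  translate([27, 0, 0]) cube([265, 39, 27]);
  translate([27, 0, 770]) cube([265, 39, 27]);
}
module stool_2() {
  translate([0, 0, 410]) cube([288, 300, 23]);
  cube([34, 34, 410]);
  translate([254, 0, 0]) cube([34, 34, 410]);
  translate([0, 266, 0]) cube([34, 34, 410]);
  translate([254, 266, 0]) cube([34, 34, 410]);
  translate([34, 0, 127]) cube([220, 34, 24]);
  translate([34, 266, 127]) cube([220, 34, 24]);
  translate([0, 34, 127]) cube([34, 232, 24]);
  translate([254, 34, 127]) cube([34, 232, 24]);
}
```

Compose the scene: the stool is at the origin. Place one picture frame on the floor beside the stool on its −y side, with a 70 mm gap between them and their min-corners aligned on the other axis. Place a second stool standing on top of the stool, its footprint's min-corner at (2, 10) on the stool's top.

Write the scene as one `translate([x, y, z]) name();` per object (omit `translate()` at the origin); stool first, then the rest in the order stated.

stool();
translate([0, -109, 0]) picture_frame();
translate([2, 10, 414]) stool_2();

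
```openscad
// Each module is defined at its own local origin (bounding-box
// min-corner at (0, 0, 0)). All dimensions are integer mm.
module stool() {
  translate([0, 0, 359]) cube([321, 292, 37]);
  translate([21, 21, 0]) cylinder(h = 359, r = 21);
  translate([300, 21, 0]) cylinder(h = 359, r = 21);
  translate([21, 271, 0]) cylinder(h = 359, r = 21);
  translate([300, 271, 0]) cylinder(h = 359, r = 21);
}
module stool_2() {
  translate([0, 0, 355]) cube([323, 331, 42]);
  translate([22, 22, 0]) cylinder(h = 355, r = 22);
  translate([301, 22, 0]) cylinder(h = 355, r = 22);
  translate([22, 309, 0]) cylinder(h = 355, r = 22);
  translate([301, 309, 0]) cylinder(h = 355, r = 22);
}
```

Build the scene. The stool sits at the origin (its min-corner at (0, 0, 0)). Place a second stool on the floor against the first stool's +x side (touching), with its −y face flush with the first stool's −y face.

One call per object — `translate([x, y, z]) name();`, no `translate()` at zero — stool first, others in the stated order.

stool();
translate([321, 0, 0]) stool_2();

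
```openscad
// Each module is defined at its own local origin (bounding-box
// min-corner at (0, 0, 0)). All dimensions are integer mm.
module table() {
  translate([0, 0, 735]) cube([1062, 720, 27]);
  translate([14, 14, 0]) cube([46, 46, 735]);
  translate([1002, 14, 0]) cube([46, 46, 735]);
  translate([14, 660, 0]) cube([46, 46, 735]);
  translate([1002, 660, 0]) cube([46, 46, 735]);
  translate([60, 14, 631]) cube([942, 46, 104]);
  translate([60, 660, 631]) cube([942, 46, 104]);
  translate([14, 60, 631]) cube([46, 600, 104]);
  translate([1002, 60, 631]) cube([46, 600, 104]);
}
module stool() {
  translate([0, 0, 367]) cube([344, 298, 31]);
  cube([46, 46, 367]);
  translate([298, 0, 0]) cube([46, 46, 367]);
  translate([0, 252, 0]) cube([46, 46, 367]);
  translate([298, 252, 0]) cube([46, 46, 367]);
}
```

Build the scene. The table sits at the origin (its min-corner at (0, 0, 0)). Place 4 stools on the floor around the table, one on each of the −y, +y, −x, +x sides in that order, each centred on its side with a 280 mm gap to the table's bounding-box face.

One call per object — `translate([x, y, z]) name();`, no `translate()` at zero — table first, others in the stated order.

table();
translate([359, -578, 0]) stool();
translate([359, 1000, 0]) stool();
translate([-624, 211, 0]) stool();
translate([1342, 211, 0]) stool();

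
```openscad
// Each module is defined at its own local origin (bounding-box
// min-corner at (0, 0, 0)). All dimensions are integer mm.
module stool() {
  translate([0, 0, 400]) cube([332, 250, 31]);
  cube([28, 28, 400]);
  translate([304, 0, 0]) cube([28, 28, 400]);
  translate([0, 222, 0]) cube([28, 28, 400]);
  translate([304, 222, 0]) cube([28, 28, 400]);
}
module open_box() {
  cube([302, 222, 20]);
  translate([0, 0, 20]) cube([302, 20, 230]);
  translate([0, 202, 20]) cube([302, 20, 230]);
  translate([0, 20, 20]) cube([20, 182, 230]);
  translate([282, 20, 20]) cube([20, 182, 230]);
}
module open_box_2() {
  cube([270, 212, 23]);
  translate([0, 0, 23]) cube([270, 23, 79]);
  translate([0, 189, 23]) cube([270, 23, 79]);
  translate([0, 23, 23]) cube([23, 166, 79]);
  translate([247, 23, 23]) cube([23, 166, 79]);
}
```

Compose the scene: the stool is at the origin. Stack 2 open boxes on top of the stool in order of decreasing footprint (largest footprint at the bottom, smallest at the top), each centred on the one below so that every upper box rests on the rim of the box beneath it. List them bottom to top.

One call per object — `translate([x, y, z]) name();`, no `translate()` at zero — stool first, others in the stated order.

stool();
translate([15, 14, 431]) open_box();
translate([31, 19, 681]) open_box_2();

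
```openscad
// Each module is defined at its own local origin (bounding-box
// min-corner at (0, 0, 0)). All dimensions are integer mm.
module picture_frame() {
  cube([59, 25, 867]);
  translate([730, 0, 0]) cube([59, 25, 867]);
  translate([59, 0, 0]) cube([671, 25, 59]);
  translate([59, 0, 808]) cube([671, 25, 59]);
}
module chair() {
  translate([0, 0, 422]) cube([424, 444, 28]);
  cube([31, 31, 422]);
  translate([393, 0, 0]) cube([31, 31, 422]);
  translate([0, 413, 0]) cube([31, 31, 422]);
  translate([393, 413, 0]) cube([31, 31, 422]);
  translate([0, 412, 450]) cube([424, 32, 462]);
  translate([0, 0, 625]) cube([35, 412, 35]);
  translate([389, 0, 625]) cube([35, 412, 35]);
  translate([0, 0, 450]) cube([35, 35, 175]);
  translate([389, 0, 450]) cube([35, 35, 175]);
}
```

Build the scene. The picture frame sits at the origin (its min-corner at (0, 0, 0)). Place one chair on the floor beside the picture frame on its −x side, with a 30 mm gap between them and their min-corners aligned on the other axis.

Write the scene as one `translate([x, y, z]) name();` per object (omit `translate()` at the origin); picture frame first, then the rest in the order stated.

picture_frame();
translate([-454, 0, 0]) chair();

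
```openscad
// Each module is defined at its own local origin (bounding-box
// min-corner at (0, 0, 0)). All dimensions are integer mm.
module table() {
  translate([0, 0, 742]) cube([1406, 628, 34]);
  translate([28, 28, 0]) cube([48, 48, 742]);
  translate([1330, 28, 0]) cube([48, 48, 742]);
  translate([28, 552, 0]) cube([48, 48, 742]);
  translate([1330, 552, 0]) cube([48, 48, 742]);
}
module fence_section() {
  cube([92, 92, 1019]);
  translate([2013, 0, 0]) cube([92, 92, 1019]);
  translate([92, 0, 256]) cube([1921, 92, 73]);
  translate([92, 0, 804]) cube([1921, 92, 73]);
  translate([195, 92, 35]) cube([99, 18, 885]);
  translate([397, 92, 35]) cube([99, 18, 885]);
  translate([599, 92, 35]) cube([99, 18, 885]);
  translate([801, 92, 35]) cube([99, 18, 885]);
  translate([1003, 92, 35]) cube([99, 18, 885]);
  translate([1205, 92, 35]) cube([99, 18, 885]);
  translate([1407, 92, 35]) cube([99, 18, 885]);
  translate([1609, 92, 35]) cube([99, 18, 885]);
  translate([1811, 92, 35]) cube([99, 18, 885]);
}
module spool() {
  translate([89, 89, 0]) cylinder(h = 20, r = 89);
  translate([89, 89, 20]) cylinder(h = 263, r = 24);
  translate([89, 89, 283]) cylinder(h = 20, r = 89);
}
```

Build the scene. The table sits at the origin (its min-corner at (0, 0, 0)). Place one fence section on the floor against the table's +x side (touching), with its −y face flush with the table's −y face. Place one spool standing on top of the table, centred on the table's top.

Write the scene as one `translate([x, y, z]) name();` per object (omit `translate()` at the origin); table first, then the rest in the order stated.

table();
translate([1406, 0, 0]) fence_section();
translate([614, 225, 776]) spool();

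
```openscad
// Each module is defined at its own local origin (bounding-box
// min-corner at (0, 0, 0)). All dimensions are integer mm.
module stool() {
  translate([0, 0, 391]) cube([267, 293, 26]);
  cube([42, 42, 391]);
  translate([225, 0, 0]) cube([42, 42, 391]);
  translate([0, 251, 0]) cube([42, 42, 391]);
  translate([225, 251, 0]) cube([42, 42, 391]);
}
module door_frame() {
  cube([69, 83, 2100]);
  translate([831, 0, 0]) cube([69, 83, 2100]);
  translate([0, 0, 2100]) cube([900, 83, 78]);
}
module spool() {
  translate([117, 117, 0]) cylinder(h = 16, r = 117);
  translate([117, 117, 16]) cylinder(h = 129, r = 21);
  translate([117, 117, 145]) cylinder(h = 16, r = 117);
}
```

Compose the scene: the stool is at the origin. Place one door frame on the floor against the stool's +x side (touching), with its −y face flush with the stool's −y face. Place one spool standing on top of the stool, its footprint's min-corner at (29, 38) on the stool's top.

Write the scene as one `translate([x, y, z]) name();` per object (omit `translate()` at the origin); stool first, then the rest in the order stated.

stool();
translate([267, 0, 0]) door_frame();
translate([29, 38, 417]) spool();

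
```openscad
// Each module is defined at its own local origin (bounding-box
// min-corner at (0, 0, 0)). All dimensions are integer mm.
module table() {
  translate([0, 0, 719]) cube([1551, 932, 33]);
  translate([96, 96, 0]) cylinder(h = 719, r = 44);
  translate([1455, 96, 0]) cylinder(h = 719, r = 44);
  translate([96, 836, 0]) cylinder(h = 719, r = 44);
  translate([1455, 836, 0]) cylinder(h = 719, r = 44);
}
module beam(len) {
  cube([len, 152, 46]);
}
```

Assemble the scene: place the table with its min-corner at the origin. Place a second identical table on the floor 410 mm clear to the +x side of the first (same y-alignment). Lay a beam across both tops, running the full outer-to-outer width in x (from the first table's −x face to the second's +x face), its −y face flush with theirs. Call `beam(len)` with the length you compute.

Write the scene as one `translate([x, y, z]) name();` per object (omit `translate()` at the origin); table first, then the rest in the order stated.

table();
translate([1961, 0, 0]) table();
translate([0, 0, 752]) beam(3512);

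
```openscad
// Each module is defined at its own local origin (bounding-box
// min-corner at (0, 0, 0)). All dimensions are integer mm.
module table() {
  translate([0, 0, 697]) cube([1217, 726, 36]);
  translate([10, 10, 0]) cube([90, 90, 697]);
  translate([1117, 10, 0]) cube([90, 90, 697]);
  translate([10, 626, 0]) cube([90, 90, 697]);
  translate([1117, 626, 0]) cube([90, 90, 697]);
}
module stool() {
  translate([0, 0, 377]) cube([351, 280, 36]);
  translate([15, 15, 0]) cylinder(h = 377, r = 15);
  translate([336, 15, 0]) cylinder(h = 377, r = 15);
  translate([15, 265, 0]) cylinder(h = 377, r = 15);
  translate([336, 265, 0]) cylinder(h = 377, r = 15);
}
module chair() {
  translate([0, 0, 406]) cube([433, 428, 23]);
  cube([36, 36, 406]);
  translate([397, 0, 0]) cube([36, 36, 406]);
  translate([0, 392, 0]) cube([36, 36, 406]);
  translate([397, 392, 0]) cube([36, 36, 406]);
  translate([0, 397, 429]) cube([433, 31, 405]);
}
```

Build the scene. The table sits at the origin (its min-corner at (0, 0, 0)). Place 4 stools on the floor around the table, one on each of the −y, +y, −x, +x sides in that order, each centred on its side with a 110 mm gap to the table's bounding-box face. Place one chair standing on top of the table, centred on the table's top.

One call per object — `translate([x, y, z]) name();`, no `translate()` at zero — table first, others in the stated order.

table();
translate([433, -390, 0]) stool();
translate([433, 836, 0]) stool();
translate([-461, 223, 0]) stool();
translate([1327, 223, 0]) stool();
translate([392, 149, 733]) chair();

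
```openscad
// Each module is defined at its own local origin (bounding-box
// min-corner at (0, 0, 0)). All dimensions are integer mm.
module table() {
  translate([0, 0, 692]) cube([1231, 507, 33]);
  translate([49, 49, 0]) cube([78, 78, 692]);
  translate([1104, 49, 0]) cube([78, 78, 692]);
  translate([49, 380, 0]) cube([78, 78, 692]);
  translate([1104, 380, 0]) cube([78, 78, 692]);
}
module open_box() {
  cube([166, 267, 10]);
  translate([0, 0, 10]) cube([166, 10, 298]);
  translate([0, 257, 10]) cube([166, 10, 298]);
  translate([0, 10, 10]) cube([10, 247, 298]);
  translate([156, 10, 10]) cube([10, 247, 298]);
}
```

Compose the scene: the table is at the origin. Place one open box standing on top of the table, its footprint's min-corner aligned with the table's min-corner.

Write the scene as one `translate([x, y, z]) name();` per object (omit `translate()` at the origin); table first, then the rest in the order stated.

table();
translate([0, 0, 725]) open_box();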